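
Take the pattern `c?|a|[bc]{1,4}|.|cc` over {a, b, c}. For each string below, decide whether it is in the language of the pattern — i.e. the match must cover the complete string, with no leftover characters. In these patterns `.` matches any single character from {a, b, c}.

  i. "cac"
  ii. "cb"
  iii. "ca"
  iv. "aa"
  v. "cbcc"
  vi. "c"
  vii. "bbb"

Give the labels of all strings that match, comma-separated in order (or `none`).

i → no match
ii → match
iii → no match
iv → no match
v → match
vi → match
vii → match

ii, v, vi, vii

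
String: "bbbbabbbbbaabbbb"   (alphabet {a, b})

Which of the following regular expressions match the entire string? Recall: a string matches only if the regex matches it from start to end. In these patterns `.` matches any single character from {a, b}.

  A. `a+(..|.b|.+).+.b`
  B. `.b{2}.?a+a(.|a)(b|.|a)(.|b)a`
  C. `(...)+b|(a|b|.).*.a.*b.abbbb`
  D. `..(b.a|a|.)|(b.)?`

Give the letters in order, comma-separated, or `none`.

C

A → no match — must start with "a"
B → no match — must end with "a"
C → match
D → no match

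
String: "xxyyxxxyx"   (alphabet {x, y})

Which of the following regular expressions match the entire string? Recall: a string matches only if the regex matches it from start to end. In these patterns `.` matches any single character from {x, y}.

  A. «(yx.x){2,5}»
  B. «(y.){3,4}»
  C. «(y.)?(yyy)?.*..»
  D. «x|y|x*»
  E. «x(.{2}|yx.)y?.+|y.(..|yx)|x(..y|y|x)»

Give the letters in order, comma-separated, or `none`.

A → no match — must start with "yx"
B → no match — must start with "y"
C → match
D → no match
E → match

C, E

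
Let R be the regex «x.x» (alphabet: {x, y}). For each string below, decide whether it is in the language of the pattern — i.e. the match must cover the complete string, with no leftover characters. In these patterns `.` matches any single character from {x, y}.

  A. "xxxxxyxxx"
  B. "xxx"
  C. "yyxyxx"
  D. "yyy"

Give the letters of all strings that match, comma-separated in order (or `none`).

B

A → no match
B → match
C → no match — must start with "x"
D → no match — must start with "x"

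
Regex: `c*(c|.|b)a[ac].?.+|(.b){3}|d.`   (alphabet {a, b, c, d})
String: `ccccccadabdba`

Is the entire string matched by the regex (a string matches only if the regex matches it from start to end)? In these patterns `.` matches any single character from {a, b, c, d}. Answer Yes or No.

No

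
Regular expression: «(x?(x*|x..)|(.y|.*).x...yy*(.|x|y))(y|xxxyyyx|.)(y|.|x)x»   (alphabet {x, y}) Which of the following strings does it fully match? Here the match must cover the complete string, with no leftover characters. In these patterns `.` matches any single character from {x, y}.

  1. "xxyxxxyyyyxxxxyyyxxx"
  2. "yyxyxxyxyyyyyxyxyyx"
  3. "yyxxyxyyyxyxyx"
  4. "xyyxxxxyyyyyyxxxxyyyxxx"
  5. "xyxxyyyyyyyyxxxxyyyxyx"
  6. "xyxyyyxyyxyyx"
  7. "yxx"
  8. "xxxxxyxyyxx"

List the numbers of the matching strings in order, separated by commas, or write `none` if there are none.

1, 4, 5, 7

1 → match
2 → no match
3 → no match
4 → match
5 → match
6 → no match
7 → match
8 → no match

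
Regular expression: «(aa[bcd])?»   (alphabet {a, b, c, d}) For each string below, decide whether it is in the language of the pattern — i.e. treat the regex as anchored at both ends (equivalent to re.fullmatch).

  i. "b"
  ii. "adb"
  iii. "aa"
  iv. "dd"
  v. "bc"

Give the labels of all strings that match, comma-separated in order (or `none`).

i → no match
ii → no match
iii → no match
iv → no match
v → no match

none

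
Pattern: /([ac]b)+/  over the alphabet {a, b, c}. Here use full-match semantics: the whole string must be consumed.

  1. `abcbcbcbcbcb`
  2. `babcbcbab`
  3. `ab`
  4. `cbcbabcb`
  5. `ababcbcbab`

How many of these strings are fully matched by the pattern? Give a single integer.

1 → match
2 → no match
3 → match
4 → match
5 → match
Total matched: 4

4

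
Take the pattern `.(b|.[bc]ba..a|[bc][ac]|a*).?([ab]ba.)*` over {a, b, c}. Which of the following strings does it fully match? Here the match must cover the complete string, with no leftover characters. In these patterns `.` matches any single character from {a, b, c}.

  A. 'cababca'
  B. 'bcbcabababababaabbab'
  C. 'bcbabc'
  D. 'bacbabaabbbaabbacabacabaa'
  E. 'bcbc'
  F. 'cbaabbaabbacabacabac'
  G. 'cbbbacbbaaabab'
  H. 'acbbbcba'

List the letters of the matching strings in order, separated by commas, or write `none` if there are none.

A → no match
B → no match
C → no match
D → match
E → no match
F → match
G → match
H → no match

D, F, G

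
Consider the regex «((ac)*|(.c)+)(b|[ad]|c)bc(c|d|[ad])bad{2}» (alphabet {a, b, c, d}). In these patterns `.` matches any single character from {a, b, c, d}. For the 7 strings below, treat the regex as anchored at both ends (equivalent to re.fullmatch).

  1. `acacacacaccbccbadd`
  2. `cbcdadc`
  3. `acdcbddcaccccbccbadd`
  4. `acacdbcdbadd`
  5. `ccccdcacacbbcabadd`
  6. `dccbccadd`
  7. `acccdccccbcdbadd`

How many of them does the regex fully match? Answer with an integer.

1 → match
2 → no match — must end with `d`
3 → no match
4 → match
5 → match
6 → no match
7 → match
Total matched: 4

4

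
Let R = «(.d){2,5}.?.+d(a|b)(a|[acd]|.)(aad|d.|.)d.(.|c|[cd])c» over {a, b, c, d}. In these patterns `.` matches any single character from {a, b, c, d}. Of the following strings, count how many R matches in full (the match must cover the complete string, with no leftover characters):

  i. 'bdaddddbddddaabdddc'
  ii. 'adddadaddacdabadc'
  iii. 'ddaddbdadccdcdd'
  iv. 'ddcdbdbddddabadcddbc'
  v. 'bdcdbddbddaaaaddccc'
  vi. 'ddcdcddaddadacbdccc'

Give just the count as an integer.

i → match
ii → no match
iii → no match — must end with 'c'
iv → no match
v → match
vi → match
Total matched: 3

3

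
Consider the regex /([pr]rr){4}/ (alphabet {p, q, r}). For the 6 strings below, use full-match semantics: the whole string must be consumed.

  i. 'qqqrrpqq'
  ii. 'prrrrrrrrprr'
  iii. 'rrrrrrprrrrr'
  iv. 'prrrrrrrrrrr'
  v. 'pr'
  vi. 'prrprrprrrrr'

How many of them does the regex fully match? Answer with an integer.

i → no match — must end with 'rr'
ii → match
iii → match
iv → match
v → no match — must end with 'rr'
vi → match
Total matched: 4

4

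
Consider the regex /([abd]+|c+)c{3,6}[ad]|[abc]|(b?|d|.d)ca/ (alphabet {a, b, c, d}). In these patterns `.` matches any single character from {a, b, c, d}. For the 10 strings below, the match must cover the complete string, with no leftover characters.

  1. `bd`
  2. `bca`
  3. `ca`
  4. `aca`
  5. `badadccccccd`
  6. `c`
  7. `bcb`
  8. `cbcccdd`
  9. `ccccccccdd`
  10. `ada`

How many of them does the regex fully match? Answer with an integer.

1 → no match
2 → match
3 → match
4 → no match
5 → match
6 → match
7 → no match
8 → no match
9 → no match
10 → no match
Total matched: 4

4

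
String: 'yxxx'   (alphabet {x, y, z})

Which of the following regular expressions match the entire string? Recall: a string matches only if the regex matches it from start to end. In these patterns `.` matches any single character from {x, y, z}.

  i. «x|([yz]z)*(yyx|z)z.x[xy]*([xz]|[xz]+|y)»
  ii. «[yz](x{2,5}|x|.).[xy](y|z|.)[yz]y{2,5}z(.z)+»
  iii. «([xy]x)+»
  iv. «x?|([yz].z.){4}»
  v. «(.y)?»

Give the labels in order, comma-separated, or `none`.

i → no match
ii → no match — must end with 'z'
iii → match
iv → no match
v → no match

iii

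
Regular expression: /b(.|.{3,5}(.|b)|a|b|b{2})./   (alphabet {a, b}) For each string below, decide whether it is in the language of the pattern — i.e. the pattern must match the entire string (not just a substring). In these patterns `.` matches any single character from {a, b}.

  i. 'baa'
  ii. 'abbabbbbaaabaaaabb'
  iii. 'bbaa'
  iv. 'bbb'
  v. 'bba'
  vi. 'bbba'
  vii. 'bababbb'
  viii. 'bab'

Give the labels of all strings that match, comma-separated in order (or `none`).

i → match
ii → no match — must start with 'b'
iii → no match
iv → match
v → match
vi → match
vii → match
viii → match

i, iv, v, vi, vii, viii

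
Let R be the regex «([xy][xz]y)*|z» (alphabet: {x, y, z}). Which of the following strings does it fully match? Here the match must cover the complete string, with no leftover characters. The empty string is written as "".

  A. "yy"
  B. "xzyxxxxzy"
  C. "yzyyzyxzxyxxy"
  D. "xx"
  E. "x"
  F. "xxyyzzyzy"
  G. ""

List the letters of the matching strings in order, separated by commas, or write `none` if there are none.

G

A → no match
B → no match
C → no match
D → no match
E → no match
F → no match
G → match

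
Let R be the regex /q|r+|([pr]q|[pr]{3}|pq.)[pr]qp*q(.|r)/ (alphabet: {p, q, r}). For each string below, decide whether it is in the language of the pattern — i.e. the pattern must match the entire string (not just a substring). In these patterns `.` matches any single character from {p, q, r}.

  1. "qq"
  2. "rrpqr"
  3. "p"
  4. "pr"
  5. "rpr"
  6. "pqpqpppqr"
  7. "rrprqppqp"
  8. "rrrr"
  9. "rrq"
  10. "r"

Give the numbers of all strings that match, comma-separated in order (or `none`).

6, 7, 8, 10

1 → no match
2 → no match
3 → no match
4 → no match
5 → no match
6 → match
7 → match
8 → match
9 → no match
10 → match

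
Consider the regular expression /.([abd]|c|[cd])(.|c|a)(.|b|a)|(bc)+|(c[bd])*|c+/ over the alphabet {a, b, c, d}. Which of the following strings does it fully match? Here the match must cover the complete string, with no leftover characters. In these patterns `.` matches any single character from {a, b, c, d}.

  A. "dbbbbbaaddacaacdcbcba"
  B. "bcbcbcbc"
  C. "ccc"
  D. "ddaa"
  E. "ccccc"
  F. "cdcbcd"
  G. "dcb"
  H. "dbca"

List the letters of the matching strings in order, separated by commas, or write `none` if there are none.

A → no match
B → match
C → match
D → match
E → match
F → match
G → no match
H → match

B, C, D, E, F, H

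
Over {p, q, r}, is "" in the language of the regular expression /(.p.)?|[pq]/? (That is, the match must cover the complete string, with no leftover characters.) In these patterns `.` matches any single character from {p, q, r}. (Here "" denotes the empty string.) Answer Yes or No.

Yes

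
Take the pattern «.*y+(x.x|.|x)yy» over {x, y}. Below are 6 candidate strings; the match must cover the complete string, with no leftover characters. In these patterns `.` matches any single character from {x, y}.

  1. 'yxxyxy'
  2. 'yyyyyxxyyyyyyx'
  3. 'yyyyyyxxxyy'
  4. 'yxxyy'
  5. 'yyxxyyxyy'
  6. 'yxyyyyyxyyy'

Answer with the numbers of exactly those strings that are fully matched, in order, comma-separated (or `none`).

3, 5

1 → no match — must end with 'yy'
2 → no match — must end with 'yy'
3 → match
4 → no match
5 → match
6 → no match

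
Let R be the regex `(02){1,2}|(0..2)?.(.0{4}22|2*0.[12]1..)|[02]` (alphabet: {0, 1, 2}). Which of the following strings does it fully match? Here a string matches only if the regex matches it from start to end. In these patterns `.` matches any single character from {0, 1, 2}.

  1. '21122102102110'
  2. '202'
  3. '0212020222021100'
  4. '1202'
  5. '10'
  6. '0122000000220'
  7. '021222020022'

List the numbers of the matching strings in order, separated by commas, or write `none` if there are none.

none

1 → no match
2 → no match
3 → no match
4 → no match
5 → no match
6 → no match
7 → no match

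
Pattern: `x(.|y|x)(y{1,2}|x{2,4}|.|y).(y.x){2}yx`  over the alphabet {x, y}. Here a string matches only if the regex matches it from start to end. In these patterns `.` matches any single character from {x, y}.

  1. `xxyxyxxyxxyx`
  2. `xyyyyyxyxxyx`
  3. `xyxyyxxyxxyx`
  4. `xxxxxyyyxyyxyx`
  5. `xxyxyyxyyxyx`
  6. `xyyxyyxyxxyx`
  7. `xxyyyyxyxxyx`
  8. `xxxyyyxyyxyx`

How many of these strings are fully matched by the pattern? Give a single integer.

1 → match
2 → match
3 → match
4 → match
5 → match
6 → match
7 → match
8 → match
Total matched: 8

8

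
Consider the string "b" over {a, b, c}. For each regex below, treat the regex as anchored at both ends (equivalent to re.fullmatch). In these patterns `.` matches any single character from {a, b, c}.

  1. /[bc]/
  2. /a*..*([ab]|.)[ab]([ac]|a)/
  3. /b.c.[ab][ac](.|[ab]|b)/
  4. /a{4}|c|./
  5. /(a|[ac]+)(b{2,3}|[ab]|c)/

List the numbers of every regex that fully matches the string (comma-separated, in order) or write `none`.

1 → match
2 → no match
3 → no match
4 → match
5 → no match

1, 4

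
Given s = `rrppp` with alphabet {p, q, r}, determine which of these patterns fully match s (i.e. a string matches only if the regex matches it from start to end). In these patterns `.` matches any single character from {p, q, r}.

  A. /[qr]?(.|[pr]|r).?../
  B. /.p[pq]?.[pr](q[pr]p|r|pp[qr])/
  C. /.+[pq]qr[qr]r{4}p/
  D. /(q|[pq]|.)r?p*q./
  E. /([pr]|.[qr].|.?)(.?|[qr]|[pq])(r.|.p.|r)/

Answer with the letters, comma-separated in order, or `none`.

A, E

A → match
B → no match
C → no match — must end with `rp`
D → no match
E → match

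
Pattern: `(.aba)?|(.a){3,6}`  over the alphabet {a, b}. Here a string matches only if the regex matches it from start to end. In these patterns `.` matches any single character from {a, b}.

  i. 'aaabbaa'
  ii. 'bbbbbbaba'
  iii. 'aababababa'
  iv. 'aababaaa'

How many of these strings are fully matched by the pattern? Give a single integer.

i → no match
ii → no match
iii → match
iv → match
Total matched: 2

2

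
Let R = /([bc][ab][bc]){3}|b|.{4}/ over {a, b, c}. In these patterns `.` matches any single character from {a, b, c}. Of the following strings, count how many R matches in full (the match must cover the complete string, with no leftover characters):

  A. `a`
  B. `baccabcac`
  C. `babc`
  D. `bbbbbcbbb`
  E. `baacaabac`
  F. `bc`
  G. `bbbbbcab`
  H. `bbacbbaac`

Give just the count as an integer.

3

A. `a` → no match
B. `baccabcac` → match
C. `babc` → match
D. `bbbbbcbbb` → match
E. `baacaabac` → no match
F. `bc` → no match
G. `bbbbbcab` → no match
H. `bbacbbaac` → no match
Total matched: 3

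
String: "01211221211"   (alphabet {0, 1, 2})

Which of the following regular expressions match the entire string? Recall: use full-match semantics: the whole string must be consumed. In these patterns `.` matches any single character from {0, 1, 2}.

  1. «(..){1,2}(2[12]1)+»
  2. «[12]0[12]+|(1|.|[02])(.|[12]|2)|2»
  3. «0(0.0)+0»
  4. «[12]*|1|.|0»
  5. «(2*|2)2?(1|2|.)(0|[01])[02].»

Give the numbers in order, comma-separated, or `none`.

1 → match
2 → no match
3 → no match — must start with "00"
4 → no match
5 → no match

1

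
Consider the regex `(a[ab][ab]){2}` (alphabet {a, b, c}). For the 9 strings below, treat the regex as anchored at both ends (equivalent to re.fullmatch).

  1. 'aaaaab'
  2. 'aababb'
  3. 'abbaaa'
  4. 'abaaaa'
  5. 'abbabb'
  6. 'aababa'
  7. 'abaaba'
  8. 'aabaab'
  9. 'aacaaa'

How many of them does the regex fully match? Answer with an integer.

8

1 → match
2 → match
3 → match
4 → match
5 → match
6 → match
7 → match
8 → match
9 → no match
Total matched: 8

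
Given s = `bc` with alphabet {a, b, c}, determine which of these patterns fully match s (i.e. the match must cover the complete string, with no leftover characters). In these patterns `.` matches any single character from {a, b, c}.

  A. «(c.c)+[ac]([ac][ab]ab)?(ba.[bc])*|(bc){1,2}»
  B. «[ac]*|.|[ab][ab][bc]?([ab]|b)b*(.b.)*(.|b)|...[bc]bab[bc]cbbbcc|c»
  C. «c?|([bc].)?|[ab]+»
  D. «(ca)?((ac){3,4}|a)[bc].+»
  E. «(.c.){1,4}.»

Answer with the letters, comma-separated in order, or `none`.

A → match
B → no match
C → match
D → no match
E → no match

A, C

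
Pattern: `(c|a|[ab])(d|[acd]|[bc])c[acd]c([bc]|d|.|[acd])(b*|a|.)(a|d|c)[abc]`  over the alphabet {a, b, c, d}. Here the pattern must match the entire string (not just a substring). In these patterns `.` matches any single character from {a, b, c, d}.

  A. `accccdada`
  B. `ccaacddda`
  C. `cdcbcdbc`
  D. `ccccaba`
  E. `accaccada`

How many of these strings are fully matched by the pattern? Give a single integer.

2

A → match
B → no match
C → no match
D → no match
E → match
Total matched: 2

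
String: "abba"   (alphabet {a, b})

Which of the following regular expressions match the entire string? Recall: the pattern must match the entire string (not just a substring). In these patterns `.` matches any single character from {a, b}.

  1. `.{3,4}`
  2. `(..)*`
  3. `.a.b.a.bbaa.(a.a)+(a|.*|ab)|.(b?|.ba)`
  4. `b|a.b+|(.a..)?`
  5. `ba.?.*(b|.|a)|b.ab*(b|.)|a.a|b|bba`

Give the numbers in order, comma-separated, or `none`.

1 → match
2 → match
3 → match
4 → no match
5 → no match

1, 2, 3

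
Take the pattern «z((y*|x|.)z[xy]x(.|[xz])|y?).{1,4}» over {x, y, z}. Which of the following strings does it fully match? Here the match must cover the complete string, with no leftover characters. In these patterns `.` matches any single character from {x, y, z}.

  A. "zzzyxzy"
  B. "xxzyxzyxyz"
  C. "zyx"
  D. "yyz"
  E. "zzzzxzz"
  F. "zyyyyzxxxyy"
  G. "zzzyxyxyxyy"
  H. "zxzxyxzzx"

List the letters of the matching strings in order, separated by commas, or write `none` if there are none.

A → match
B → no match — must start with "z"
C → match
D → no match — must start with "z"
E → no match
F → match
G → no match
H → no match

A, C, F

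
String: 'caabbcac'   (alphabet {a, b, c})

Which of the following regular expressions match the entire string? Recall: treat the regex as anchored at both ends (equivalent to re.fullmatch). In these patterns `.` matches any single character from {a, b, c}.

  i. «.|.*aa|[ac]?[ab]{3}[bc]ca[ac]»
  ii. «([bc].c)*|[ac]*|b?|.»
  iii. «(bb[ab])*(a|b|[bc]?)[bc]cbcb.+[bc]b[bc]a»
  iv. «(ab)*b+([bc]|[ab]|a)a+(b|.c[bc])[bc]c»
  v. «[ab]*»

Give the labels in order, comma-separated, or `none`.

i

i → match
ii → no match
iii → no match — must end with 'a'
iv → no match
v → no match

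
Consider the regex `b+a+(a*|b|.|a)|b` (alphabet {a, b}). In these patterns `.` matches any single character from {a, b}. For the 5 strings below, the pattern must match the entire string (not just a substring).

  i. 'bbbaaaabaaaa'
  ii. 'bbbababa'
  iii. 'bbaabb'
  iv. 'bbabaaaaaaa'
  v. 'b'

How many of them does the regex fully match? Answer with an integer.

i → no match
ii → no match
iii → no match
iv → no match
v → match
Total matched: 1

1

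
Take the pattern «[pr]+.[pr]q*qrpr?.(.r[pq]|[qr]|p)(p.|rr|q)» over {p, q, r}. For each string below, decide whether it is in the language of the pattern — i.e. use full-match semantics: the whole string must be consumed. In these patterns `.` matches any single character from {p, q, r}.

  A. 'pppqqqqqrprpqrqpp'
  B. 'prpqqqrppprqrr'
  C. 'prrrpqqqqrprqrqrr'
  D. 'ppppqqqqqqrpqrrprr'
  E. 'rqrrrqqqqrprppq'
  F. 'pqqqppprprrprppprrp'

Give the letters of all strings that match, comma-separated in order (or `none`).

A, B, C, D

A → match
B → match
C → match
D → match
E → no match
F → no match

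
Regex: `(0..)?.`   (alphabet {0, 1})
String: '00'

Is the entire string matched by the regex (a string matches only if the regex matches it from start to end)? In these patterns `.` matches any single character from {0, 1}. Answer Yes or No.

No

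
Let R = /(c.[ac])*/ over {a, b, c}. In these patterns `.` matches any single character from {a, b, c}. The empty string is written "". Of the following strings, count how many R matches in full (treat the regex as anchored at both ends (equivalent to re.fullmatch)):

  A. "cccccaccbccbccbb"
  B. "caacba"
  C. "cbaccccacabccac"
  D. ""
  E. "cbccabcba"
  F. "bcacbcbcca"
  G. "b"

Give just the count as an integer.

A → no match
B → match
C → no match
D → match
E → no match
F → no match
G → no match
Total matched: 2

2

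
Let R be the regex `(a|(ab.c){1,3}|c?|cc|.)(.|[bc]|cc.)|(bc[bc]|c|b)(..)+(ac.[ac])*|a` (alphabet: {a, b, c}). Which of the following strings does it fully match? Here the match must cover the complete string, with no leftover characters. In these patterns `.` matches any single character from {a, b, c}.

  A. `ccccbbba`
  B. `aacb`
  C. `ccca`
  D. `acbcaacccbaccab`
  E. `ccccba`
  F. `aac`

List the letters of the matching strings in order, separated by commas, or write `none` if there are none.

C

A → no match
B → no match
C → match
D → no match
E → no match
F → no match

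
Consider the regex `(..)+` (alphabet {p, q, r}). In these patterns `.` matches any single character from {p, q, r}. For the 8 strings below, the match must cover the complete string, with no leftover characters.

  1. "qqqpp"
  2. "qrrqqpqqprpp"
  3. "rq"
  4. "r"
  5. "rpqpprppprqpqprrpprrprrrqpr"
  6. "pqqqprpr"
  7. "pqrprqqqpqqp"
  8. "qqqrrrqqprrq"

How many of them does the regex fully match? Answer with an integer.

5

1 → no match
2 → match
3 → match
4 → no match
5 → no match
6 → match
7 → match
8 → match
Total matched: 5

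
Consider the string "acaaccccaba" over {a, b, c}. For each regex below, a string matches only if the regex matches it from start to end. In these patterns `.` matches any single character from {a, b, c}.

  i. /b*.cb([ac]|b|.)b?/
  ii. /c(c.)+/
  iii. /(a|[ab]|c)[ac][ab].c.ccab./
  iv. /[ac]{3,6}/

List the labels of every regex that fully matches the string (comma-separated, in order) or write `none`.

i → no match
ii → no match — must start with "cc"
iii → match
iv → no match

iii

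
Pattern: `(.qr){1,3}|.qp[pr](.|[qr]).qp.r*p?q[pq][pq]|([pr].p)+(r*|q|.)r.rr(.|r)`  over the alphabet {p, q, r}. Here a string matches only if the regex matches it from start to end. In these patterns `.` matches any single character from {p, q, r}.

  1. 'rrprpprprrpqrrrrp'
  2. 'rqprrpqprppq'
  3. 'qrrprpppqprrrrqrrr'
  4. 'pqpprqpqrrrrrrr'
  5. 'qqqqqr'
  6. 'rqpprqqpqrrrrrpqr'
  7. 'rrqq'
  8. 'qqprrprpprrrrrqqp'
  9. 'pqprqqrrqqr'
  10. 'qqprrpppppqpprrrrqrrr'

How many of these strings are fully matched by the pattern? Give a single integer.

1 → no match
2. 'rqprrpqprppq' → no match
3 → no match
4 → no match
5. 'qqqqqr' → no match
6 → no match
7. 'rrqq' → no match
8 → no match
9. 'pqprqqrrqqr' → no match
10 → no match
Total matched: 0

0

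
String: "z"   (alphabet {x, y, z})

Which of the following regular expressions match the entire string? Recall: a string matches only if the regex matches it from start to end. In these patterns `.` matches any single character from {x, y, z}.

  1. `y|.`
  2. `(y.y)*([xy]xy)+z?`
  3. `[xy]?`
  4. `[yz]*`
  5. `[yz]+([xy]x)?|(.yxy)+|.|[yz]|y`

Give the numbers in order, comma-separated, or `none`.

1 → match
2 → no match
3 → no match
4 → match
5 → match

1, 4, 5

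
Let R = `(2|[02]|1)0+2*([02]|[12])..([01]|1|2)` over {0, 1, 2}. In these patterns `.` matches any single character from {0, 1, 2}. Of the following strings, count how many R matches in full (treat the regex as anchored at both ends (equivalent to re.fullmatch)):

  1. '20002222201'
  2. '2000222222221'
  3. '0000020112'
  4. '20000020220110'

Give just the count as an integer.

1 → match
2 → match
3 → match
4 → no match
Total matched: 3

3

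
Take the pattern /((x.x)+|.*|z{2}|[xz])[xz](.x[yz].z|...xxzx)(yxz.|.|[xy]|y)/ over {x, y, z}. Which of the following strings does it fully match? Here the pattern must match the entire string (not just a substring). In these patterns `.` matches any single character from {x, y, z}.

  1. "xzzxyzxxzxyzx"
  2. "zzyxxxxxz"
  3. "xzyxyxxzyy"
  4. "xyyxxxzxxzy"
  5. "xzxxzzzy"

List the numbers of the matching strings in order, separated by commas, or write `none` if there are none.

1 → no match
2 → no match
3 → no match
4 → no match
5 → match

5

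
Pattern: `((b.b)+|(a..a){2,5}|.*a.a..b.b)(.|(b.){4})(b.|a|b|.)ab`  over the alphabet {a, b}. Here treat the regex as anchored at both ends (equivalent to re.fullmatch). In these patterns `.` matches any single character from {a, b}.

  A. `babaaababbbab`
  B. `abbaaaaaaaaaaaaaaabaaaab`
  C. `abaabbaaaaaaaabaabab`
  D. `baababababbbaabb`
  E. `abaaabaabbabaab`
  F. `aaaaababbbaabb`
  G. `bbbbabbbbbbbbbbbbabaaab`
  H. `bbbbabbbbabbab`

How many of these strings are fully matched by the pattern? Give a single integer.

A → match
B → match
C → no match
D → no match — must end with `ab`
E → no match
F → no match — must end with `ab`
G → match
H → match
Total matched: 4

4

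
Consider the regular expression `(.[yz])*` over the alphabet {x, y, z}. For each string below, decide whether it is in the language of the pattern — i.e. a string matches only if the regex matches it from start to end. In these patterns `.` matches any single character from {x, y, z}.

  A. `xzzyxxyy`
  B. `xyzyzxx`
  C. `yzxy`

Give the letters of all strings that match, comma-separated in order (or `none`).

A → no match
B → no match
C → match

C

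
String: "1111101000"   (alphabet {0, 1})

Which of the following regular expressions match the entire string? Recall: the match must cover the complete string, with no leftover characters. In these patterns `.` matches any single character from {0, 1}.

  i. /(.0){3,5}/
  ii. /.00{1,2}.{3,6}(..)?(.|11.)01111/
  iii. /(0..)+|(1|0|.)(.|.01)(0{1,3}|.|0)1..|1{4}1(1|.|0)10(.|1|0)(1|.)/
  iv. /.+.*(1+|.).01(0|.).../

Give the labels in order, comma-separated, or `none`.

i → no match
ii → no match — must end with "01111"
iii → match
iv → no match

iii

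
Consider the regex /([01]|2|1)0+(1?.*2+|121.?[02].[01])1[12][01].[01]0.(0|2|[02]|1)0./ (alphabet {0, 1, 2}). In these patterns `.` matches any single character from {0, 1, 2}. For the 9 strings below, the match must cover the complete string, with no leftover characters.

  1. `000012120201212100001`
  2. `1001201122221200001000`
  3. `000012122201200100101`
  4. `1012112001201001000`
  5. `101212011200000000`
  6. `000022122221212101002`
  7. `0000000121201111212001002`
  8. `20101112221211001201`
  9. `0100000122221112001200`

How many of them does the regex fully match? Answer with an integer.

7

1 → match
2 → match
3 → match
4 → match
5 → match
6 → match
7 → no match
8 → match
9 → no match
Total matched: 7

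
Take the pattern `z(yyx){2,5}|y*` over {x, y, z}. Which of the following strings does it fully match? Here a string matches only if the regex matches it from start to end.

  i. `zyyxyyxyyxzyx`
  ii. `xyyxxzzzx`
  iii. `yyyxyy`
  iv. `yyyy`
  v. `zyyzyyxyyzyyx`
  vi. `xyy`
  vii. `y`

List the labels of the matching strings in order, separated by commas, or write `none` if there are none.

i → no match
ii → no match
iii → no match
iv → match
v → no match
vi → no match
vii → match

iv, vii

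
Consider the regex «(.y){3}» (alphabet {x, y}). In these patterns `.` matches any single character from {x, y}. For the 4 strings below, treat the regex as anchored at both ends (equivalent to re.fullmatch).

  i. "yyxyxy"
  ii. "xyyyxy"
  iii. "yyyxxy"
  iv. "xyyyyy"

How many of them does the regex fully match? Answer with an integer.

i. "yyxyxy" → match
ii. "xyyyxy" → match
iii. "yyyxxy" → no match
iv. "xyyyyy" → match
Total matched: 3

3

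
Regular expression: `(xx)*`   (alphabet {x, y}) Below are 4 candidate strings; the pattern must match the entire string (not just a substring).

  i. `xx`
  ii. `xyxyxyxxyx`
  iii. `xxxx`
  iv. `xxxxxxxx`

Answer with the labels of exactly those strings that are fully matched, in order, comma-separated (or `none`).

i, iii, iv

i → match
ii → no match
iii → match
iv → match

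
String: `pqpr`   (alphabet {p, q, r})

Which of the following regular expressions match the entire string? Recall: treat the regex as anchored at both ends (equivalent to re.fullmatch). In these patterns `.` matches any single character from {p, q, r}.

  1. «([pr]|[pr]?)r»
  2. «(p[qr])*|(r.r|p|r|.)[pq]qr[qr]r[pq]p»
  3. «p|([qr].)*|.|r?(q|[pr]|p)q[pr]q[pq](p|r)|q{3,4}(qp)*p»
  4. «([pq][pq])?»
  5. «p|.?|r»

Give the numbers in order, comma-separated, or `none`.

2

1 → no match
2 → match
3 → no match
4 → no match
5 → no match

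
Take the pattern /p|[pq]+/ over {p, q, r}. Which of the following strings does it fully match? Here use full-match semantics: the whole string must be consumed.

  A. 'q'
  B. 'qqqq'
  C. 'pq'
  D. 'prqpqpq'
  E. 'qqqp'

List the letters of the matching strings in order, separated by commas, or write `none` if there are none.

A, B, C, E

A → match
B → match
C → match
D → no match
E → match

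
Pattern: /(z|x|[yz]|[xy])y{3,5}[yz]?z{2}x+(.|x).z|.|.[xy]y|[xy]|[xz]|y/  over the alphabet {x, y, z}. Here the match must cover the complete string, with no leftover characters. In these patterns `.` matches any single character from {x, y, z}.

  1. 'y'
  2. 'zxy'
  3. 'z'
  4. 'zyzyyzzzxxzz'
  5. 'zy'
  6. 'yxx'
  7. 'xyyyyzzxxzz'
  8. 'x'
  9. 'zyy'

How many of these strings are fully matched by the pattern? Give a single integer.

6

1. 'y' → match
2. 'zxy' → match
3. 'z' → match
4. 'zyzyyzzzxxzz' → no match
5. 'zy' → no match
6. 'yxx' → no match
7. 'xyyyyzzxxzz' → match
8. 'x' → match
9. 'zyy' → match
Total matched: 6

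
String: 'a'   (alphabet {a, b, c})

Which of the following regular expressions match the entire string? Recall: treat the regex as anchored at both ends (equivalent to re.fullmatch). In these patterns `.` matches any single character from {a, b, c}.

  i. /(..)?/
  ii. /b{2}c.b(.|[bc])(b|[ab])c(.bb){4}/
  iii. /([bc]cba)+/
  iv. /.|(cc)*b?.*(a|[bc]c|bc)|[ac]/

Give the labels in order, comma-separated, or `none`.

iv

i → no match
ii → no match — must start with 'b'
iii → no match — must end with 'cba'
iv → match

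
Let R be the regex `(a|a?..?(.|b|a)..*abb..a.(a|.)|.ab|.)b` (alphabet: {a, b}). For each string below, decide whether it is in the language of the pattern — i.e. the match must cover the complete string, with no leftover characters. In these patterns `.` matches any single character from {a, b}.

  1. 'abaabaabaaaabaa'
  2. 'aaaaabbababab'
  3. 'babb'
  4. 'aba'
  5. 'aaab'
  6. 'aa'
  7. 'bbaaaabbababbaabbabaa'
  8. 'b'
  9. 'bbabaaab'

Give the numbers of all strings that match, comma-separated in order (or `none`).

2, 3

1 → no match — must end with 'b'
2 → match
3 → match
4 → no match — must end with 'b'
5 → no match
6 → no match — must end with 'b'
7 → no match — must end with 'b'
8 → no match
9 → no match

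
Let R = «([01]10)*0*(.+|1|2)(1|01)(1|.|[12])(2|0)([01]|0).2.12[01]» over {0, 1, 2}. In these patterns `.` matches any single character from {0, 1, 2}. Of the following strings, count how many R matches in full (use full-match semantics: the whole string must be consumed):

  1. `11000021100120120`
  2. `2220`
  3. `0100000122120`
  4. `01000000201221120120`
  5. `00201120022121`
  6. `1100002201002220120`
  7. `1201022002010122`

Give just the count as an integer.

1 → match
2 → no match
3 → no match
4 → match
5 → match
6 → no match
7 → no match
Total matched: 3

3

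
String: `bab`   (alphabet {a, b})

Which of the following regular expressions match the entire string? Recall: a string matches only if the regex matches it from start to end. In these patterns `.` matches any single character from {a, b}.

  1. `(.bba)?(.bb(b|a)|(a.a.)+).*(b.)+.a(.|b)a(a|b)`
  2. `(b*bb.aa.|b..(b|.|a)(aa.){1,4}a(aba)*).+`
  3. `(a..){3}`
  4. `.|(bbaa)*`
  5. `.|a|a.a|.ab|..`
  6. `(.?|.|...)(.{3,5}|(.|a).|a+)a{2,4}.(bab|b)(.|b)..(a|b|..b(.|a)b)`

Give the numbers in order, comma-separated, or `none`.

1 → no match
2 → no match
3 → no match — must start with `a`
4 → no match
5 → match
6 → no match

5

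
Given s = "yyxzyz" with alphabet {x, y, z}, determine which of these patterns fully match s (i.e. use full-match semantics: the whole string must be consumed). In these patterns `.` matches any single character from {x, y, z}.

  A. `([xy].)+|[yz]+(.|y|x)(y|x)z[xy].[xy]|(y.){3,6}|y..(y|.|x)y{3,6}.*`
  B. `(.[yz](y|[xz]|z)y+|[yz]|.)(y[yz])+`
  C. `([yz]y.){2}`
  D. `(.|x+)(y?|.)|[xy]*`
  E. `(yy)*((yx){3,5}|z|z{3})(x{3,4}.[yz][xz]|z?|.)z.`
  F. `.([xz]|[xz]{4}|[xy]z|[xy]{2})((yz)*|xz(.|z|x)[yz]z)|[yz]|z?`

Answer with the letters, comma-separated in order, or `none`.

A → match
B → no match
C → match
D → no match
E → no match
F → no match

A, C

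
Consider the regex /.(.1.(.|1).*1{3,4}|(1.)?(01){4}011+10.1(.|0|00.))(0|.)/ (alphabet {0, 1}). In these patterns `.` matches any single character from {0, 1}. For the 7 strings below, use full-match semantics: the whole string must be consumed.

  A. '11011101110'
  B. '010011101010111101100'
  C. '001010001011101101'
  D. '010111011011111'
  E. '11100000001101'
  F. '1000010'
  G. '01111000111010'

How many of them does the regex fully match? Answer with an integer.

A → no match
B → no match
C → no match
D → no match
E → no match
F → no match
G → no match
Total matched: 0

0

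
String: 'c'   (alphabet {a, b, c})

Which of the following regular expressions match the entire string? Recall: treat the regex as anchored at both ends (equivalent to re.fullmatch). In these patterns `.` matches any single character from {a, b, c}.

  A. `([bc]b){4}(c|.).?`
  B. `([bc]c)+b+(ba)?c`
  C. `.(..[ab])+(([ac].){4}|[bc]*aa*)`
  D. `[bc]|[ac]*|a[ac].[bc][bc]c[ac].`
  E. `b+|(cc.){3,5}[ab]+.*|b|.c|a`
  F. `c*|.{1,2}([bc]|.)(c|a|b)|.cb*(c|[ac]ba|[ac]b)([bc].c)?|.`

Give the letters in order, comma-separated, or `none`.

D, F

A → no match
B → no match
C → no match
D → match
E → no match
F → match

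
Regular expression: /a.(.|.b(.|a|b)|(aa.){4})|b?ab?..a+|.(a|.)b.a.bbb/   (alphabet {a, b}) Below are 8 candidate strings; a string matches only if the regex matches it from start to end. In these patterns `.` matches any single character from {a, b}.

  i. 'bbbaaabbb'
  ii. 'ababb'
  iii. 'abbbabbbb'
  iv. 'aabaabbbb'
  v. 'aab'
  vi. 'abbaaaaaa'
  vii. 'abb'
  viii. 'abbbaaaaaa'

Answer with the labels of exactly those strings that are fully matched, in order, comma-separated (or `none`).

i, ii, iii, iv, v, vi, vii, viii

i → match
ii → match
iii → match
iv → match
v → match
vi → match
vii → match
viii → match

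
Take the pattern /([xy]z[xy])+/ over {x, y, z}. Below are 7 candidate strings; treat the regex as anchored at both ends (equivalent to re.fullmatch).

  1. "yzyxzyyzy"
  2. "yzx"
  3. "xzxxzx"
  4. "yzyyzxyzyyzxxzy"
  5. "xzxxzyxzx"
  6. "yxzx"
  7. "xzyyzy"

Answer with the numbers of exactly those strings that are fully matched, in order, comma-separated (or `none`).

1, 2, 3, 4, 5, 7

1 → match
2 → match
3 → match
4 → match
5 → match
6 → no match
7 → match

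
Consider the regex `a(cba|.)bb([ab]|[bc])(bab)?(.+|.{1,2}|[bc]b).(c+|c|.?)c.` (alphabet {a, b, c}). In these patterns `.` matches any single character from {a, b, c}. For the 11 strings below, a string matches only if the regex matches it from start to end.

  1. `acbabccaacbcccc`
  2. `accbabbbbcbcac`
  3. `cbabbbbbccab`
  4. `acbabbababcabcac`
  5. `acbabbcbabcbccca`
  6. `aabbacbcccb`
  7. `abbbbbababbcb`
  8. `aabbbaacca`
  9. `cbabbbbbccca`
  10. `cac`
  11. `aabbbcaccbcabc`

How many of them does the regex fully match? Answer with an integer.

1 → no match
2 → no match
3. `cbabbbbbccab` → no match — must start with `a`
4 → no match
5 → match
6. `aabbacbcccb` → match
7 → match
8. `aabbbaacca` → match
9. `cbabbbbbccca` → no match — must start with `a`
10. `cac` → no match — must start with `a`
11 → no match
Total matched: 4

4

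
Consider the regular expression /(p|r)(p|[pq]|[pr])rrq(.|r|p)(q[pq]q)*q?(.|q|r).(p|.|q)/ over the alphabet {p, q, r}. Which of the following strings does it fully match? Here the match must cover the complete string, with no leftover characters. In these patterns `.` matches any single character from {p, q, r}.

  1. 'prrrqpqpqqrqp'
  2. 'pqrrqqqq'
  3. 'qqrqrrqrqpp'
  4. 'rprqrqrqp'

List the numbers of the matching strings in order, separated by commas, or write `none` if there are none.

1 → match
2 → no match
3 → no match
4 → no match

1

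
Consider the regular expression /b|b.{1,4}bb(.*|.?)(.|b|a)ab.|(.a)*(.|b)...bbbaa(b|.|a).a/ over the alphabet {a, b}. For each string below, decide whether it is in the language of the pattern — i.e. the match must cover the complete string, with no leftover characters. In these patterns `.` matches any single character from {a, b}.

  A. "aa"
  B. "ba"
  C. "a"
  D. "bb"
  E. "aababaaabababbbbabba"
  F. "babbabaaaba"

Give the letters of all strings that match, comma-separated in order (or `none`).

A → no match
B → no match
C → no match
D → no match
E → no match
F → match

F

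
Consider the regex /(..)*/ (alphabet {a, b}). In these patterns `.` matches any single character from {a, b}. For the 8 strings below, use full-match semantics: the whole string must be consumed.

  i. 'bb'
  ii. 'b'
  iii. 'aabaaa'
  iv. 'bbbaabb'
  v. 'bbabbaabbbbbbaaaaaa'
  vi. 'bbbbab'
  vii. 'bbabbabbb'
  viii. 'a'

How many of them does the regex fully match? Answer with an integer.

3

i → match
ii → no match
iii → match
iv → no match
v → no match
vi → match
vii → no match
viii → no match
Total matched: 3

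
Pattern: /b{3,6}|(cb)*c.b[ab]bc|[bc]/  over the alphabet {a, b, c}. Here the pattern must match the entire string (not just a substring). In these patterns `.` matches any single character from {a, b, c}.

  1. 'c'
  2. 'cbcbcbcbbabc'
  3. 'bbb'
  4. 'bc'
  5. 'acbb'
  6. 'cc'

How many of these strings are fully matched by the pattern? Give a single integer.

3

1 → match
2 → match
3 → match
4 → no match
5 → no match
6 → no match
Total matched: 3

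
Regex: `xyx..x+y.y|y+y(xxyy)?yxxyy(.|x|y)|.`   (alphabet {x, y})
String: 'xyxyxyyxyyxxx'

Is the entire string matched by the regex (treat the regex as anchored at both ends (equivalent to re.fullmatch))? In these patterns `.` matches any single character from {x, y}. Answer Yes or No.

No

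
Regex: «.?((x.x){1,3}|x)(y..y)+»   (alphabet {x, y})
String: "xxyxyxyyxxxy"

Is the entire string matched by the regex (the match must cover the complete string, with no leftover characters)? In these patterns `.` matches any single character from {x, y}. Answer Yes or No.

No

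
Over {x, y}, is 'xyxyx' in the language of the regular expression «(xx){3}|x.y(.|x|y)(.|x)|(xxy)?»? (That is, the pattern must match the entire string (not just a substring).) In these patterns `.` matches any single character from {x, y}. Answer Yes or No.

No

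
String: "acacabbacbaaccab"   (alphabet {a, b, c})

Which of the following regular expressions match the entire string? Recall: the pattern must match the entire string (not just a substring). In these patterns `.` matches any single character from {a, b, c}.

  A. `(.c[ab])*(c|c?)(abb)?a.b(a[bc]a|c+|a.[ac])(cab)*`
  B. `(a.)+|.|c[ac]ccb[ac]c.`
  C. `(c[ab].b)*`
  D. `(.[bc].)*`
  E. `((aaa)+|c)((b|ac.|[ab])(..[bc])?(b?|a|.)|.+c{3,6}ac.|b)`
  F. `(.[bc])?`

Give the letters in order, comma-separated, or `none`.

A

A → match
B → no match
C → no match
D → no match
E → no match
F → no match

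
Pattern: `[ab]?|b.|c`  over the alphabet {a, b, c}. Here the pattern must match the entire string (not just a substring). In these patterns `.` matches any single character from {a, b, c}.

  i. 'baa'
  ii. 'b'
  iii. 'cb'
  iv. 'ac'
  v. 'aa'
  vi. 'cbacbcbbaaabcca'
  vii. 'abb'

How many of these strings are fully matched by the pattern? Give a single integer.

1

i → no match
ii → match
iii → no match
iv → no match
v → no match
vi → no match
vii → no match
Total matched: 1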